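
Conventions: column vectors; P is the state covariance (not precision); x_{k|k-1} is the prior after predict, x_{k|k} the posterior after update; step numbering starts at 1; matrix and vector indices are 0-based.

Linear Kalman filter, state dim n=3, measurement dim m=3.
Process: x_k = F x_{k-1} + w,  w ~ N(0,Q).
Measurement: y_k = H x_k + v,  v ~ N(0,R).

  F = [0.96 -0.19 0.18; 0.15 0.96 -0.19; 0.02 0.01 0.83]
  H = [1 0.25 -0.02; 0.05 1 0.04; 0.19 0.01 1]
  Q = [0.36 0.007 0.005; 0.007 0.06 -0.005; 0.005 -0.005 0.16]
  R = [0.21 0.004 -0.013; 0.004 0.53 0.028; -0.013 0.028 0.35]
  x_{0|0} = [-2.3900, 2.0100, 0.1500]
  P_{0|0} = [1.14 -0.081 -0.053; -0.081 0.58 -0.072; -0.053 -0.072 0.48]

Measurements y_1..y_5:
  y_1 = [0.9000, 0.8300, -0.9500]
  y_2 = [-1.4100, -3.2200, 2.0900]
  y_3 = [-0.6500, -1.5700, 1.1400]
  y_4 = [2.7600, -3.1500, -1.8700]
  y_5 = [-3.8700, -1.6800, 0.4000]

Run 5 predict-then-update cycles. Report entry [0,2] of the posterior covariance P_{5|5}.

step 1: x^-=[-2.6493, 1.5426, 0.0968]  P^-=[1.4633 -0.0302 0.0658; -0.0302 0.6435 -0.1370; 0.0658 -0.1370 0.4882]  S=[1.6973 0.2110 0.2865; 0.2110 1.1642 -0.0712; 0.2865 -0.0712 0.9132]  K=[0.8536 -0.1094 0.0999; 0.0321 0.5337 -0.1178; -0.0767 -0.0495 0.5670]  nu=[3.1656, -0.5840, -0.5589]  x^+=[0.0610, 1.3984, -0.4339]  P^+=[0.1924 -0.0608 -0.0152; -0.0608 0.2834 -0.0180; -0.0152 -0.0180 0.2011]
step 2: x^-=[-0.2852, 1.4341, -0.3449]  P^-=[0.5723 -0.0796 0.0285; -0.0796 0.3227 -0.0508; 0.0285 -0.0508 0.2978]  S=[0.7621 0.0341 0.1017; 0.0341 0.8427 -0.0157; 0.1017 -0.0157 0.6780]  K=[0.7156 -0.0864 0.0919; -0.0028 0.3744 -0.0833; -0.0459 -0.0341 0.4526]  nu=[-1.4902, -4.6260, 2.4748]  x^+=[-0.7247, -0.4997, 1.0014]  P^+=[0.1605 -0.0480 -0.0096; -0.0480 0.1989 -0.0115; -0.0096 -0.0115 0.1600]
step 3: x^-=[-0.4205, -0.7787, 0.8117]  P^-=[0.5353 -0.0554 0.0254; -0.0554 0.2437 -0.0391; 0.0254 -0.0391 0.2698]  S=[0.7323 0.0367 0.0963; 0.0367 0.7669 -0.0019; 0.0963 -0.0019 0.6478]  K=[0.7029 -0.0695 0.0907; 0.0025 0.3118 -0.0723; -0.0408 -0.0323 0.4293]  nu=[-0.0185, -0.8027, 0.4160]  x^+=[-0.3401, -1.0591, 1.0169]  P^+=[0.1557 -0.0389 -0.0085; -0.0389 0.1656 -0.0109; -0.0085 -0.0109 0.1516]
step 4: x^-=[0.0578, -1.2610, 0.8267]  P^-=[0.5264 -0.0417 0.0250; -0.0417 0.2149 -0.0373; 0.0250 -0.0373 0.2640]  S=[0.7285 0.0430 0.0954; 0.0430 0.7395 0.0019; 0.0954 0.0019 0.6416]  K=[0.6993 -0.0603 0.0903; 0.0098 0.2853 -0.0695; -0.0394 -0.0333 0.4243]  nu=[3.0340, -1.9250, -2.6950]  x^+=[2.0522, -1.5931, -0.3722]  P^+=[0.1538 -0.0340 -0.0080; -0.0340 0.1515 -0.0115; -0.0080 -0.0115 0.1497]
step 5: x^-=[2.2059, -1.1509, -0.2838]  P^-=[0.5224 -0.0351 0.0252; -0.0351 0.2033 -0.0375; 0.0252 -0.0375 0.2627]  S=[0.7271 0.0466 0.0952; 0.0466 0.7286 0.0027; 0.0952 0.0027 0.6403]  K=[0.6975 -0.0559 0.0903; 0.0142 0.2739 -0.0691; -0.0387 -0.0345 0.4231]  nu=[-5.7938, -0.6281, 0.2762]  x^+=[-1.7756, -1.4241, 0.0789]  P^+=[0.1528 -0.0316 -0.0077; -0.0316 0.1454 -0.0122; -0.0077 -0.0122 0.1492]

P_post[0,2] = -0.0077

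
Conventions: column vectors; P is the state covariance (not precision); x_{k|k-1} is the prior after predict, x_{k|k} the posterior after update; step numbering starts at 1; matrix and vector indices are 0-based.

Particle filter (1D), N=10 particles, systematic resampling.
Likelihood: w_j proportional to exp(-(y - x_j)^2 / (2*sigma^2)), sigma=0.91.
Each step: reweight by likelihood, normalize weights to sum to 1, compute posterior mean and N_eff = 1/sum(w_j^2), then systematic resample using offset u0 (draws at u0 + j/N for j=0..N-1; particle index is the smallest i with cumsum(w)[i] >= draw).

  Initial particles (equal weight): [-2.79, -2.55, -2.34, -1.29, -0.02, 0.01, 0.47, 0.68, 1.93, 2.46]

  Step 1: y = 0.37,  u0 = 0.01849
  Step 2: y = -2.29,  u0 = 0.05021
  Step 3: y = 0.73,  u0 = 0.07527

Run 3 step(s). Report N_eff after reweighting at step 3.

N_eff = 4.7168

step 1: w=[0.0006, 0.0014, 0.0028, 0.0442, 0.2129, 0.2158, 0.2319, 0.2202, 0.0537, 0.0167]  mean=0.3328  Neff=5.0185  idx=[3, 4, 4, 5, 5, 6, 6, 7, 7, 7]
step 2: w=[0.7265, 0.0592, 0.0592, 0.0545, 0.0545, 0.0134, 0.0134, 0.0065, 0.0065, 0.0065]  mean=-0.9127  Neff=1.8475  idx=[0, 0, 0, 0, 0, 0, 0, 1, 3, 4]
step 3: w=[0.0307, 0.0307, 0.0307, 0.0307, 0.0307, 0.0307, 0.0307, 0.2570, 0.2640, 0.2640]  mean=-0.2773  Neff=4.7168  idx=[2, 5, 7, 7, 8, 8, 8, 9, 9, 9]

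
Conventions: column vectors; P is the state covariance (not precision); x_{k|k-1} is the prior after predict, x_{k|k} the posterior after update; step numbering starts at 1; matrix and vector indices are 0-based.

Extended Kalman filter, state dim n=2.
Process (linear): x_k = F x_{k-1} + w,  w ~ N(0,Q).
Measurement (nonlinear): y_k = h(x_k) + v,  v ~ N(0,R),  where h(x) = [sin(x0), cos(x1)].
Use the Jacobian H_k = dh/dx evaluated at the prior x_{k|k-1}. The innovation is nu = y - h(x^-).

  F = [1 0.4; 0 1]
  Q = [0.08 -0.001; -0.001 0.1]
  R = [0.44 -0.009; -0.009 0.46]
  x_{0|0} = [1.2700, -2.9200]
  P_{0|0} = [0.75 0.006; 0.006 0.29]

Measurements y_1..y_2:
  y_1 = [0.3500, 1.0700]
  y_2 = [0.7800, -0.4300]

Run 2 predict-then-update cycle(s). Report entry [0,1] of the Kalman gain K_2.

K[0,1] = 0.1128

step 1: x^-=[0.1020, -2.9200]  P^-=[0.8812 0.1210; 0.1210 0.3900]  H_jac=[0.9948 0.0000; 0.0000 0.2198]  S=[1.3121 0.0175; 0.0175 0.4788]  K=[0.6677 0.0312; 0.0894 0.1757]  nu=[0.2482, 2.0455]  x^+=[0.3315, -2.5383]  P^+=[0.2950 0.0380; 0.0380 0.3642]
step 2: x^-=[-0.6838, -2.5383]  P^-=[0.4637 0.1826; 0.1826 0.4642]  H_jac=[0.7752 0.0000; 0.0000 0.5673]  S=[0.7186 0.0713; 0.0713 0.6094]  K=[0.4890 0.1128; 0.1559 0.4139]  nu=[1.4117, 0.3935]  x^+=[0.0509, -2.1553]  P^+=[0.2762 0.0837; 0.0837 0.3331]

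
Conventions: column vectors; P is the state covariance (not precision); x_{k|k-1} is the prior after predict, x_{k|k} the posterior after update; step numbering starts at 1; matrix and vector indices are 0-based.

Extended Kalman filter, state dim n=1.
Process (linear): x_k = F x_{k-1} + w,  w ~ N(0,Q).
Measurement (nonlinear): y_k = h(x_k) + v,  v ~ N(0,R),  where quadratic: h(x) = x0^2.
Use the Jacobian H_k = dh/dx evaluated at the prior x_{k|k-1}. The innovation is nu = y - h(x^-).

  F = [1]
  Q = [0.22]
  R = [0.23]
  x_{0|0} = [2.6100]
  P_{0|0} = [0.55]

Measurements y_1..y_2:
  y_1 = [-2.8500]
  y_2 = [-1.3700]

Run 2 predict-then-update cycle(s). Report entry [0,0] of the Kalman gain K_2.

K[0,0] = 0.4536

step 1: x^-=[2.6100]  P^-=[0.7700]  H_jac=[5.2200]  S=[21.2113]  K=[0.1895]  nu=[-9.6621]  x^+=[0.7791]  P^+=[0.0083]
step 2: x^-=[0.7791]  P^-=[0.2283]  H_jac=[1.5582]  S=[0.7844]  K=[0.4536]  nu=[-1.9770]  x^+=[-0.1177]  P^+=[0.0670]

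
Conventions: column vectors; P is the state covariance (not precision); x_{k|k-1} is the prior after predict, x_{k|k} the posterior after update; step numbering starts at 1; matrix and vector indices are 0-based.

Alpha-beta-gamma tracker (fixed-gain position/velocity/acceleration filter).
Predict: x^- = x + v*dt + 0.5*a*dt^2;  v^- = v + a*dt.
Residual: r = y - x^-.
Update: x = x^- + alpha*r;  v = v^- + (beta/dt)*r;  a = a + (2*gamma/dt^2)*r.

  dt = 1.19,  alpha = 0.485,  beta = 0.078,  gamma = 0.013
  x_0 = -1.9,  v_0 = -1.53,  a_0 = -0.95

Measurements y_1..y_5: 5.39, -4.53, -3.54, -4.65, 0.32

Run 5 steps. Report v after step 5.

step 1: x_pred=-4.3933  r=9.7833  x^+=0.3516  v^+=-2.0192  a^+=-0.7704
step 2: x_pred=-2.5968  r=-1.9332  x^+=-3.5344  v^+=-3.0627  a^+=-0.8059
step 3: x_pred=-7.7496  r=4.2096  x^+=-5.7079  v^+=-3.7458  a^+=-0.7286
step 4: x_pred=-10.6813  r=6.0313  x^+=-7.7561  v^+=-4.2174  a^+=-0.6178
step 5: x_pred=-13.2123  r=13.5323  x^+=-6.6491  v^+=-4.0657  a^+=-0.3694

v_post = -4.0657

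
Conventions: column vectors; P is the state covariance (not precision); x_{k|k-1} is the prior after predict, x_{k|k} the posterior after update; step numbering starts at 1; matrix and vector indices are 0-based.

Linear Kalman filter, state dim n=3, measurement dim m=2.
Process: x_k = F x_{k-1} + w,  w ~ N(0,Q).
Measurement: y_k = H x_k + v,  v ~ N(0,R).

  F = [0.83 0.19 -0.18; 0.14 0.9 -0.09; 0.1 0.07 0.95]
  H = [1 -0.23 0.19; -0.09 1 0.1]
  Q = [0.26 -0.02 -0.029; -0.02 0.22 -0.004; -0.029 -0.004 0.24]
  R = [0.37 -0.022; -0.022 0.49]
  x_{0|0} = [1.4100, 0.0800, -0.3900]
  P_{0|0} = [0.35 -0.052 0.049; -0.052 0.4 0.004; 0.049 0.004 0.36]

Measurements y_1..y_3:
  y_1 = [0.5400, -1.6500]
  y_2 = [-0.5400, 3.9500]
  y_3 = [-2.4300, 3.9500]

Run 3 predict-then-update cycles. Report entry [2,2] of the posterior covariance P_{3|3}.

step 1: x^-=[1.2557, 0.3045, -0.2239]  P^-=[0.4959 0.0491 -0.0218; 0.0491 0.5388 -0.0004; -0.0218 -0.0004 0.5795]  S=[0.8845 -0.1313; -0.1313 1.0301]  K=[0.5540 0.0728; -0.0078 0.5177; 0.1106 0.0719]  nu=[-0.6031, -1.8191]  x^+=[0.7891, -0.6326, -0.4214]  P^+=[0.2295 0.0517 -0.0751; 0.0517 0.2616 -0.0305; -0.0751 -0.0305 0.5654]
step 2: x^-=[0.6106, -0.4209, -0.3657]  P^-=[0.4867 0.1135 -0.1622; 0.1135 0.4608 -0.0627; -0.1622 -0.0627 0.7363]  S=[0.7993 -0.0659; -0.0659 0.9321]  K=[0.5456 0.0959; 0.0340 0.4791; -0.0076 0.0268]  nu=[-1.1779, 4.4624]  x^+=[0.3960, 1.6770, -0.2370]  P^+=[0.2471 0.0733 -0.1603; 0.0733 0.2481 -0.0747; -0.1603 -0.0747 0.7355]
step 3: x^-=[0.6900, 1.5861, -0.0681]  P^-=[0.5391 0.1491 -0.2614; 0.1491 0.4663 -0.1237; -0.2614 -0.1237 0.8681]  S=[0.8080 -0.0514; -0.0514 0.9225]  K=[0.5705 0.1125; 0.0533 0.4805; -0.0854 -0.0193]  nu=[-2.7422, 2.4328]  x^+=[-0.6007, 2.6090, 0.1191]  P^+=[0.2711 0.0891 -0.2211; 0.0891 0.2537 -0.1137; -0.2211 -0.1137 0.8621]

P_post[2,2] = 0.8621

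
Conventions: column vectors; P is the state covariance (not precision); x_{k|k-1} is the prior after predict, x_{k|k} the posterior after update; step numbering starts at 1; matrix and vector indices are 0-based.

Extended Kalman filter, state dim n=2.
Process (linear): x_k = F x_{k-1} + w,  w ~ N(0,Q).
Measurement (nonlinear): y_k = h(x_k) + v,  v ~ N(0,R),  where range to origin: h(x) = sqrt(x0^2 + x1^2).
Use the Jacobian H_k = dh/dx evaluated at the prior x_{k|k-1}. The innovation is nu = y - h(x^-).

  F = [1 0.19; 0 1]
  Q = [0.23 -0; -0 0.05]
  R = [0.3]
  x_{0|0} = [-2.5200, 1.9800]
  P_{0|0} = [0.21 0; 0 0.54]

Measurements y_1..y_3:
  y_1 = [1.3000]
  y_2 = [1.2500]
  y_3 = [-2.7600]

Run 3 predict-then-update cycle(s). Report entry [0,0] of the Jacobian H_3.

H_jac[0,0] = -0.5844

step 1: x^-=[-2.1438, 1.9800]  P^-=[0.4595 0.1026; 0.1026 0.5900]  H_jac=[-0.7346 0.6785]  S=[0.7173]  K=[-0.3735; 0.4530]  nu=[-1.6183]  x^+=[-1.5393, 1.2469]  P^+=[0.3594 0.2240; 0.2240 0.4428]
step 2: x^-=[-1.3024, 1.2469]  P^-=[0.6905 0.3081; 0.3081 0.4928]  H_jac=[-0.7223 0.6916]  S=[0.5881]  K=[-0.4858; 0.2011]  nu=[-0.5531]  x^+=[-1.0337, 1.1357]  P^+=[0.5517 0.3655; 0.3655 0.4690]
step 3: x^-=[-0.8180, 1.1357]  P^-=[0.9376 0.4547; 0.4547 0.5190]  H_jac=[-0.5844 0.8115]  S=[0.5307]  K=[-0.3372; 0.2929]  nu=[-4.1596]  x^+=[0.5848, -0.0826]  P^+=[0.8772 0.5071; 0.5071 0.4735]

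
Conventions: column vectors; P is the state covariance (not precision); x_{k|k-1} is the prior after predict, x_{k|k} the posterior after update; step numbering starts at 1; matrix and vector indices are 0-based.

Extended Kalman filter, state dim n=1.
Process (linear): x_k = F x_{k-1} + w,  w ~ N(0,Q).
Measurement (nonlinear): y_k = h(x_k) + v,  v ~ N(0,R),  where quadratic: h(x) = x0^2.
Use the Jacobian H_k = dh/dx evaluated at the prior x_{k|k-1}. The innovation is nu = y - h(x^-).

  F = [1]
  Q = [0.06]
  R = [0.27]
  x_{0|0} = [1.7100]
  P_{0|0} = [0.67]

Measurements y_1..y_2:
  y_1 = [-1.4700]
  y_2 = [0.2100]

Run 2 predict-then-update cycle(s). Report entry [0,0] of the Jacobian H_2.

H_jac[0,0] = 0.9291

step 1: x^-=[1.7100]  P^-=[0.7300]  H_jac=[3.4200]  S=[8.8084]  K=[0.2834]  nu=[-4.3941]  x^+=[0.4646]  P^+=[0.0224]
step 2: x^-=[0.4646]  P^-=[0.0824]  H_jac=[0.9291]  S=[0.3411]  K=[0.2244]  nu=[-0.0058]  x^+=[0.4633]  P^+=[0.0652]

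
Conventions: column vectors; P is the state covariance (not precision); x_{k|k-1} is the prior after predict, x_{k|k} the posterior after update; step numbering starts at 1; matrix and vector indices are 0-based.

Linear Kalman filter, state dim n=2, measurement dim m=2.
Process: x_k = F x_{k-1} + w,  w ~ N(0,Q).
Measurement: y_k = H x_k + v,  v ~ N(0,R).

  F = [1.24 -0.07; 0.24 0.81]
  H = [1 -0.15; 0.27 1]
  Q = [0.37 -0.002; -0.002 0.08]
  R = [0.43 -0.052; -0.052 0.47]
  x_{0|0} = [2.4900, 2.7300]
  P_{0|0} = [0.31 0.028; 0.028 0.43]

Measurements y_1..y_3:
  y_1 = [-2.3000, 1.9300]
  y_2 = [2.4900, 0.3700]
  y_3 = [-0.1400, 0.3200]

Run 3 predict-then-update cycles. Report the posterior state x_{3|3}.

x_post = [0.2939, 0.9522]

step 1: x^-=[2.8965, 2.8089]  P^-=[0.8439 0.0935; 0.0935 0.3909]  S=[1.2546 0.2070; 0.2070 0.9729]  K=[0.6290 0.1965; -0.0443 0.4371]  nu=[-4.7752, -1.6610]  x^+=[-0.4336, 2.2943]  P^+=[0.2587 -0.0102; -0.0102 0.2105]
step 2: x^-=[-0.6983, 1.7544]  P^-=[0.7706 0.0530; 0.0530 0.2291]  S=[1.1899 0.1726; 0.1726 0.7838]  K=[0.6122 0.1983; -0.0303 0.3171]  nu=[3.4514, -1.1958]  x^+=[1.1776, 1.2704]  P^+=[0.2519 -0.0067; -0.0067 0.1524]
step 3: x^-=[1.3713, 1.3117]  P^-=[0.7593 0.0577; 0.0577 0.1919]  S=[1.1763 0.1796; 0.1796 0.7485]  K=[0.6068 0.2054; -0.0184 0.2817]  nu=[-1.3146, -1.3619]  x^+=[0.2939, 0.9522]  P^+=[0.2499 -0.0025; -0.0025 0.1340]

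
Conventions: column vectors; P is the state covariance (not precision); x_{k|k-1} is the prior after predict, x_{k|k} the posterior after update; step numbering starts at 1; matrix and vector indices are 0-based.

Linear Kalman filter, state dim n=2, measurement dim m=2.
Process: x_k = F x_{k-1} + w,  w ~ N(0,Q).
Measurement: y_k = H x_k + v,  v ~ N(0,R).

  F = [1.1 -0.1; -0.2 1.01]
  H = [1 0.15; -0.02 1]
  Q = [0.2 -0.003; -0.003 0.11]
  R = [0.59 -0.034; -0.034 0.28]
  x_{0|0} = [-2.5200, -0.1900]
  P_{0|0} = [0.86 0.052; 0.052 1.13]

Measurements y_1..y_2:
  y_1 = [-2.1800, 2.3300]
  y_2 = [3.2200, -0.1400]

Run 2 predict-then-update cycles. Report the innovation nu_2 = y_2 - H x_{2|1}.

innov = [5.9543, -2.6824]

step 1: x^-=[-2.7530, 0.3121]  P^-=[1.2405 -0.2475; -0.2475 1.2761]  S=[1.7849 -0.1142; -0.1142 1.5665]  K=[0.6662 -0.1253; 0.0210 0.8193]  nu=[0.5262, 1.9628]  x^+=[-2.6484, 1.9313]  P^+=[0.4047 -0.0496; -0.0496 0.2277]
step 2: x^-=[-3.1064, 2.4803]  P^-=[0.7029 -0.1712; -0.1712 0.3785]  S=[1.2501 -0.1619; -0.1619 0.6656]  K=[0.5222 -0.1512; -0.0177 0.5695]  nu=[5.9543, -2.6824]  x^+=[0.4085, 0.8471]  P^+=[0.3213 -0.0537; -0.0537 0.1590]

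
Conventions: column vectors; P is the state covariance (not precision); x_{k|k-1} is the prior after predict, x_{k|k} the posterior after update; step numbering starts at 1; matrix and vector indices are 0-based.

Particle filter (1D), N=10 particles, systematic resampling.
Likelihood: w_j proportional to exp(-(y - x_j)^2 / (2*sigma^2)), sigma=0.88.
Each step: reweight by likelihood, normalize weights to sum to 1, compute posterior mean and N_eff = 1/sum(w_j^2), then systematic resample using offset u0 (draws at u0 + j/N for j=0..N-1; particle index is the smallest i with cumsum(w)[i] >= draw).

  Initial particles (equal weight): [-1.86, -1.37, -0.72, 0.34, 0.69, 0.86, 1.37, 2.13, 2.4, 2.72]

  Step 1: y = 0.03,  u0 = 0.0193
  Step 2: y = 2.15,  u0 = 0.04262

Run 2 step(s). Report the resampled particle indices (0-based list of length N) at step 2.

step 1: w=[0.0261, 0.0738, 0.1820, 0.2460, 0.1976, 0.1678, 0.0821, 0.0152, 0.0070, 0.0024]  mean=0.2517  Neff=5.7473  idx=[0, 2, 2, 3, 3, 3, 4, 4, 5, 6]
step 2: w=[0.0000, 0.0026, 0.0026, 0.0637, 0.0637, 0.0637, 0.1334, 0.1334, 0.1804, 0.3566]  mean=0.8889  Neff=4.8203  idx=[3, 5, 6, 7, 7, 8, 8, 9, 9, 9]

resampled_idx = [3, 5, 6, 7, 7, 8, 8, 9, 9, 9]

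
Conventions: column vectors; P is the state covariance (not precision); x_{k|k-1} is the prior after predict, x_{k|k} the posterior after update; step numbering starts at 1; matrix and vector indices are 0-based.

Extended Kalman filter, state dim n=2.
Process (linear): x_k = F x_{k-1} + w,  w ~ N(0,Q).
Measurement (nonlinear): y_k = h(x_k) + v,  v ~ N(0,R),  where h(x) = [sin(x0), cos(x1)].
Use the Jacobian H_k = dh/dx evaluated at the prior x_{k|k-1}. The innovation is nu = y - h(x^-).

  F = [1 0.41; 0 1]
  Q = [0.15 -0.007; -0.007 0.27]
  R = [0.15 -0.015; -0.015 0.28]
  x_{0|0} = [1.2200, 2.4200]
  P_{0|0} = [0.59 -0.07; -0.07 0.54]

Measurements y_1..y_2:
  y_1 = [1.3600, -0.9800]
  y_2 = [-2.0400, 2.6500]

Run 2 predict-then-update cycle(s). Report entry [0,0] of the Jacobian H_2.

step 1: x^-=[2.2122, 2.4200]  P^-=[0.7734 0.1444; 0.1444 0.8100]  H_jac=[-0.5983 0.0000; 0.0000 -0.6606]  S=[0.4269 0.0421; 0.0421 0.6335]  K=[-1.0762 -0.0791; -0.1199 -0.8367]  nu=[0.5587, -0.2292]  x^+=[1.6290, 2.5448]  P^+=[0.2678 0.0091; 0.0091 0.3519]
step 2: x^-=[2.6724, 2.5448]  P^-=[0.4844 0.1464; 0.1464 0.6219]  H_jac=[-0.8919 0.0000; 0.0000 -0.5620]  S=[0.5354 0.0584; 0.0584 0.4764]  K=[-0.7989 -0.0748; -0.1661 -0.7133]  nu=[-2.4922, 3.4771]  x^+=[4.4033, 0.4786]  P^+=[0.1331 0.0159; 0.0159 0.3509]

H_jac[0,0] = -0.8919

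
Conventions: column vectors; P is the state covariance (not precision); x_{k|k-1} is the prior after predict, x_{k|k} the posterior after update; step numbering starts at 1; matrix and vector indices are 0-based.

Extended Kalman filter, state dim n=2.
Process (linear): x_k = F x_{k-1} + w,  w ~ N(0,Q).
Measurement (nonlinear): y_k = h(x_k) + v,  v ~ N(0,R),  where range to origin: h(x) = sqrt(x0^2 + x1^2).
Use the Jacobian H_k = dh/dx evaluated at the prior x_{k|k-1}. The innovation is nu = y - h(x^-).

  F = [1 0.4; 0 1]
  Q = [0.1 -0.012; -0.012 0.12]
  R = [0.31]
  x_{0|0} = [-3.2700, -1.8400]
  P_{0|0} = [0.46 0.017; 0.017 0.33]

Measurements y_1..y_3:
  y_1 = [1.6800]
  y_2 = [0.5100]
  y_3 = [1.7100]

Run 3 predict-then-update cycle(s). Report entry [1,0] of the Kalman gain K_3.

step 1: x^-=[-4.0060, -1.8400]  P^-=[0.6264 0.1370; 0.1370 0.4500]  H_jac=[-0.9087 -0.4174]  S=[1.0096]  K=[-0.6205; -0.3094]  nu=[-2.7284]  x^+=[-2.3132, -0.9960]  P^+=[0.2377 -0.0568; -0.0568 0.3534]
step 2: x^-=[-2.7116, -0.9960]  P^-=[0.3489 0.0726; 0.0726 0.4734]  H_jac=[-0.9387 -0.3448]  S=[0.7206]  K=[-0.4891; -0.3210]  nu=[-2.3787]  x^+=[-1.5481, -0.2324]  P^+=[0.1764 -0.0406; -0.0406 0.3991]
step 3: x^-=[-1.6410, -0.2324]  P^-=[0.3078 0.1071; 0.1071 0.5191]  H_jac=[-0.9901 -0.1402]  S=[0.6517]  K=[-0.4907; -0.2743]  nu=[0.0526]  x^+=[-1.6668, -0.2468]  P^+=[0.1509 0.0193; 0.0193 0.4701]

K[1,0] = -0.2743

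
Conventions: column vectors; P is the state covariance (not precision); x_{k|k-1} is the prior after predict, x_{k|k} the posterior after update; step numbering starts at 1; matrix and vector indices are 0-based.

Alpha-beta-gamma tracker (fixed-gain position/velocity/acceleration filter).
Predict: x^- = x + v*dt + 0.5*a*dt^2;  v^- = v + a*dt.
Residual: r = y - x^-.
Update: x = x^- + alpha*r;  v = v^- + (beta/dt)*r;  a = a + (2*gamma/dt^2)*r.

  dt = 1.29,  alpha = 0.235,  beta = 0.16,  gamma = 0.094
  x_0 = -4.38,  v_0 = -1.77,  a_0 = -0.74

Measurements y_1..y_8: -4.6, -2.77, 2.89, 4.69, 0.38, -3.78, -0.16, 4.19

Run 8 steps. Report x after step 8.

x_post = 18.9126

step 1: x_pred=-7.2790  r=2.6790  x^+=-6.6494  v^+=-2.3923  a^+=-0.4373
step 2: x_pred=-10.0994  r=7.3294  x^+=-8.3770  v^+=-2.0474  a^+=0.3907
step 3: x_pred=-10.6931  r=13.5831  x^+=-7.5011  v^+=0.1413  a^+=1.9252
step 4: x_pred=-5.7169  r=10.4069  x^+=-3.2713  v^+=3.9156  a^+=3.1009
step 5: x_pred=4.3600  r=-3.9800  x^+=3.4247  v^+=7.4222  a^+=2.6513
step 6: x_pred=15.2054  r=-18.9854  x^+=10.7438  v^+=8.4876  a^+=0.5064
step 7: x_pred=22.1142  r=-22.2742  x^+=16.8798  v^+=6.3782  a^+=-2.0100
step 8: x_pred=23.4353  r=-19.2453  x^+=18.9126  v^+=1.3984  a^+=-4.1842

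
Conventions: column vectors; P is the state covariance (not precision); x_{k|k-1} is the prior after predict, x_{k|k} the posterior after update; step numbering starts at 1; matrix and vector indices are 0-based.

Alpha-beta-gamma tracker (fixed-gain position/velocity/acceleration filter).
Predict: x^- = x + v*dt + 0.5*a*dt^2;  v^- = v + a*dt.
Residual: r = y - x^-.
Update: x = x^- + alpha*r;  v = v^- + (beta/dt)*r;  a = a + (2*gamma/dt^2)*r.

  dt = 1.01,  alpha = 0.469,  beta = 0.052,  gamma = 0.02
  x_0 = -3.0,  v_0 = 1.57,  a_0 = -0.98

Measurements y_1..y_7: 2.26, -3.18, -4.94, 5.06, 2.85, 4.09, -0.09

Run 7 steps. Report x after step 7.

step 1: x_pred=-1.9141  r=4.1741  x^+=0.0435  v^+=0.7951  a^+=-0.8163
step 2: x_pred=0.4302  r=-3.6102  x^+=-1.2630  v^+=-0.2153  a^+=-0.9579
step 3: x_pred=-1.9689  r=-2.9711  x^+=-3.3624  v^+=-1.3357  a^+=-1.0744
step 4: x_pred=-5.2594  r=10.3194  x^+=-0.4196  v^+=-1.8895  a^+=-0.6697
step 5: x_pred=-2.6696  r=5.5196  x^+=-0.0809  v^+=-2.2818  a^+=-0.4533
step 6: x_pred=-2.6167  r=6.7067  x^+=0.5287  v^+=-2.3943  a^+=-0.1903
step 7: x_pred=-1.9866  r=1.8966  x^+=-1.0971  v^+=-2.4889  a^+=-0.1160

x_post = -1.0971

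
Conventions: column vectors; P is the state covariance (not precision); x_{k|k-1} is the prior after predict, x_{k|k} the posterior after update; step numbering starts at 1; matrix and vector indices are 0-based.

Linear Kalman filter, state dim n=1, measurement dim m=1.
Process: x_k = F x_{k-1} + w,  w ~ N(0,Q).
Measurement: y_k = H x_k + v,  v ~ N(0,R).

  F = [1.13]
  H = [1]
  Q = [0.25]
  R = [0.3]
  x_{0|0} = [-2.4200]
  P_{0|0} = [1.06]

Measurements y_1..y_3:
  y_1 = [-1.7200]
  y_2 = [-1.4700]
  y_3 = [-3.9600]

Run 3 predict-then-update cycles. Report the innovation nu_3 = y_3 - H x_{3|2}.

step 1: x^-=[-2.7346]  P^-=[1.6035]  S=[1.9035]  K=[0.8424]  nu=[1.0146]  x^+=[-1.8799]  P^+=[0.2527]
step 2: x^-=[-2.1243]  P^-=[0.5727]  S=[0.8727]  K=[0.6562]  nu=[0.6543]  x^+=[-1.6949]  P^+=[0.1969]
step 3: x^-=[-1.9153]  P^-=[0.5014]  S=[0.8014]  K=[0.6256]  nu=[-2.0447]  x^+=[-3.1945]  P^+=[0.1877]

innov = [-2.0447]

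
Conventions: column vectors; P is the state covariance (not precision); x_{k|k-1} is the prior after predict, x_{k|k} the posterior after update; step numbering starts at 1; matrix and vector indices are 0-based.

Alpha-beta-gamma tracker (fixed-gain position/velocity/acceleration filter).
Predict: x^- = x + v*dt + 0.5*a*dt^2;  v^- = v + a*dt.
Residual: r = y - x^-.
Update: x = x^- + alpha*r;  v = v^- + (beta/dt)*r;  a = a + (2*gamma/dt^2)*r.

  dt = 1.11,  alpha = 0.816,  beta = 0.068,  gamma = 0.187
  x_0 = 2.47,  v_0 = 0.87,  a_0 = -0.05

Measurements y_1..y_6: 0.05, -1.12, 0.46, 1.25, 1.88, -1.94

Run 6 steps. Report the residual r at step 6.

step 1: x_pred=3.4049  r=-3.3549  x^+=0.6673  v^+=0.6090  a^+=-1.0684
step 2: x_pred=0.6851  r=-1.8051  x^+=-0.7879  v^+=-0.6875  a^+=-1.6163
step 3: x_pred=-2.5467  r=3.0067  x^+=-0.0932  v^+=-2.2974  a^+=-0.7036
step 4: x_pred=-3.0768  r=4.3268  x^+=0.4539  v^+=-2.8134  a^+=0.6098
step 5: x_pred=-2.2933  r=4.1733  x^+=1.1121  v^+=-1.8808  a^+=1.8766
step 6: x_pred=0.1804  r=-2.1204  x^+=-1.5498  v^+=0.0722  a^+=1.2329

resid = -2.1204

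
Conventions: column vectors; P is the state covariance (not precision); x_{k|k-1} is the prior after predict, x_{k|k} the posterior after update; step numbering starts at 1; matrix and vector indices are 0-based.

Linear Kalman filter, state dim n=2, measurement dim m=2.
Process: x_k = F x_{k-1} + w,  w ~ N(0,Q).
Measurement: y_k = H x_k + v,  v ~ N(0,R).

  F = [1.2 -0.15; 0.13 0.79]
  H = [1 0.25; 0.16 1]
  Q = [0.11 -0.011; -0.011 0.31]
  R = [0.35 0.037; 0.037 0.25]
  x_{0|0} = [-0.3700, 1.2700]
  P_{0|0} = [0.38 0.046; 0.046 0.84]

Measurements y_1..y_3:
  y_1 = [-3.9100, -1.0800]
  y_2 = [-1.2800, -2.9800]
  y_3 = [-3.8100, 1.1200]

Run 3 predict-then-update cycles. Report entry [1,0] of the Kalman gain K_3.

step 1: x^-=[-0.6345, 0.9552]  P^-=[0.6595 -0.0085; -0.0085 0.8501]  S=[1.0584 0.3462; 0.3462 1.1143]  K=[0.6597 -0.1179; -0.0628 0.7812]  nu=[-3.5143, -1.9337]  x^+=[-2.7249, -0.3348]  P^+=[0.2373 -0.0430; -0.0430 0.1999]
step 2: x^-=[-3.2196, -0.6187]  P^-=[0.4717 -0.0376; -0.0376 0.4299]  S=[0.8297 0.1808; 0.1808 0.6799]  K=[0.5785 -0.0982; -0.0548 0.6380]  nu=[2.0943, -1.8462]  x^+=[-1.8267, -1.9114]  P^+=[0.2080 -0.0364; -0.0364 0.1633]
step 3: x^-=[-1.9054, -1.7475]  P^-=[0.4262 -0.0317; -0.0317 0.4079]  S=[0.7859 0.1742; 0.1742 0.6587]  K=[0.5524 -0.0907; -0.0490 0.6246]  nu=[-1.4678, 3.1724]  x^+=[-3.0039, 0.3058]  P^+=[0.1985 -0.0340; -0.0340 0.1598]

K[1,0] = -0.0490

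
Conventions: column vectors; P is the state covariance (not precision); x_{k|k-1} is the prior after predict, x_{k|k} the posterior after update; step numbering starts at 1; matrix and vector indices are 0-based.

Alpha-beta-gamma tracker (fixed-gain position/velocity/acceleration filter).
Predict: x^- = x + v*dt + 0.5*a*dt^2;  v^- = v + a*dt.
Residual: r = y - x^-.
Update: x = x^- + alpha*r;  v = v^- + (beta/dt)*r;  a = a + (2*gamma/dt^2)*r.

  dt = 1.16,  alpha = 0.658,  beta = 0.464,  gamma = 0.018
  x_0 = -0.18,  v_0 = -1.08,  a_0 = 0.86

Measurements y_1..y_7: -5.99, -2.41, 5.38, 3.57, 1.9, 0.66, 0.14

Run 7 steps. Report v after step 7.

step 1: x_pred=-0.8542  r=-5.1358  x^+=-4.2336  v^+=-2.1367  a^+=0.7226
step 2: x_pred=-6.2260  r=3.8160  x^+=-3.7151  v^+=0.2279  a^+=0.8247
step 3: x_pred=-2.8959  r=8.2759  x^+=2.5497  v^+=4.4949  a^+=1.0461
step 4: x_pred=8.4675  r=-4.8975  x^+=5.2450  v^+=3.7493  a^+=0.9151
step 5: x_pred=10.2099  r=-8.3099  x^+=4.7420  v^+=1.4869  a^+=0.6928
step 6: x_pred=6.9328  r=-6.2728  x^+=2.8053  v^+=-0.2187  a^+=0.5249
step 7: x_pred=2.9048  r=-2.7648  x^+=1.0856  v^+=-0.7157  a^+=0.4510

v_post = -0.7157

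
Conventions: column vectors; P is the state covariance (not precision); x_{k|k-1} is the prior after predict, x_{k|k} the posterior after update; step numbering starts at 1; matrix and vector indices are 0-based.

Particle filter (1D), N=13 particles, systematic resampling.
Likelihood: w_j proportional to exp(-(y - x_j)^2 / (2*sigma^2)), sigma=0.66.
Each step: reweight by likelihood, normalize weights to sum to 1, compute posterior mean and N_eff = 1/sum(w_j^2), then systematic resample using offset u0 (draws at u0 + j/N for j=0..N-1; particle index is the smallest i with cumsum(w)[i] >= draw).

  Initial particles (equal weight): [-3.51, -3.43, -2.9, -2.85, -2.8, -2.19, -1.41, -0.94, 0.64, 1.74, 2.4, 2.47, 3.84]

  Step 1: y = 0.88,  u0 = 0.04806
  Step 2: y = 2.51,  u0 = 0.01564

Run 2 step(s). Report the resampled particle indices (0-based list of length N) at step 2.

resampled_idx = [2, 8, 8, 9, 9, 10, 10, 11, 11, 12, 12, 12, 12]

step 1: w=[0.0000, 0.0000, 0.0000, 0.0000, 0.0000, 0.0000, 0.0016, 0.0147, 0.6182, 0.2826, 0.0466, 0.0363, 0.0000]  mean=1.0726  Neff=2.1472  idx=[8, 8, 8, 8, 8, 8, 8, 8, 9, 9, 9, 9, 11]
step 2: w=[0.0057, 0.0057, 0.0057, 0.0057, 0.0057, 0.0057, 0.0057, 0.0057, 0.1598, 0.1598, 0.1598, 0.1598, 0.3151]  mean=1.9198  Neff=4.9576  idx=[2, 8, 8, 9, 9, 10, 10, 11, 11, 12, 12, 12, 12]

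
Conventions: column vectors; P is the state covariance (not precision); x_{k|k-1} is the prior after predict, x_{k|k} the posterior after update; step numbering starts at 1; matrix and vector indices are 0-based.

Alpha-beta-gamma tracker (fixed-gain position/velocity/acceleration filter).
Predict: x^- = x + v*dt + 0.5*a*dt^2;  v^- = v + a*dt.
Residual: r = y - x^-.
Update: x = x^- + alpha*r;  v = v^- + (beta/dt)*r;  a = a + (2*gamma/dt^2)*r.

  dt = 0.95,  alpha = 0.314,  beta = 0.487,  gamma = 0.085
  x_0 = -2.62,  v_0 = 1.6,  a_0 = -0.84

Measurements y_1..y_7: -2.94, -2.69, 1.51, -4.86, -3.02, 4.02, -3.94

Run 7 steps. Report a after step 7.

a_post = 0.2548

step 1: x_pred=-1.4790  r=-1.4609  x^+=-1.9378  v^+=0.0531  a^+=-1.1152
step 2: x_pred=-2.3906  r=-0.2994  x^+=-2.4846  v^+=-1.1598  a^+=-1.1716
step 3: x_pred=-4.1151  r=5.6251  x^+=-2.3488  v^+=0.6108  a^+=-0.1120
step 4: x_pred=-1.8192  r=-3.0408  x^+=-2.7740  v^+=-1.0545  a^+=-0.6848
step 5: x_pred=-4.0847  r=1.0647  x^+=-3.7504  v^+=-1.1592  a^+=-0.4842
step 6: x_pred=-5.0702  r=9.0902  x^+=-2.2159  v^+=3.0407  a^+=1.2280
step 7: x_pred=1.2269  r=-5.1669  x^+=-0.3955  v^+=1.5586  a^+=0.2548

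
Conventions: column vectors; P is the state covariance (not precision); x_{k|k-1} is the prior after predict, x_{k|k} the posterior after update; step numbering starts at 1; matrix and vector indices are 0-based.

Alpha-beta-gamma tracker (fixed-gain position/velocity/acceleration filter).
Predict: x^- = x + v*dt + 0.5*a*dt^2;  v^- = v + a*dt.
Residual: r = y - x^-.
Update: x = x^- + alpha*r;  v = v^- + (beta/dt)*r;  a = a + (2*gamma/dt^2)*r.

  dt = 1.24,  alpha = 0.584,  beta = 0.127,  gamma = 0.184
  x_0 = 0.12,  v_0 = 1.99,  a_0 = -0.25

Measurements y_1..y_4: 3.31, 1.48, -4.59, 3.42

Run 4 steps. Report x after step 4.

x_post = 0.3038

step 1: x_pred=2.3954  r=0.9146  x^+=2.9295  v^+=1.7737  a^+=-0.0311
step 2: x_pred=5.1050  r=-3.6250  x^+=2.9880  v^+=1.3638  a^+=-0.8987
step 3: x_pred=3.9882  r=-8.5782  x^+=-1.0215  v^+=-0.6291  a^+=-2.9517
step 4: x_pred=-4.0709  r=7.4909  x^+=0.3038  v^+=-3.5221  a^+=-1.1589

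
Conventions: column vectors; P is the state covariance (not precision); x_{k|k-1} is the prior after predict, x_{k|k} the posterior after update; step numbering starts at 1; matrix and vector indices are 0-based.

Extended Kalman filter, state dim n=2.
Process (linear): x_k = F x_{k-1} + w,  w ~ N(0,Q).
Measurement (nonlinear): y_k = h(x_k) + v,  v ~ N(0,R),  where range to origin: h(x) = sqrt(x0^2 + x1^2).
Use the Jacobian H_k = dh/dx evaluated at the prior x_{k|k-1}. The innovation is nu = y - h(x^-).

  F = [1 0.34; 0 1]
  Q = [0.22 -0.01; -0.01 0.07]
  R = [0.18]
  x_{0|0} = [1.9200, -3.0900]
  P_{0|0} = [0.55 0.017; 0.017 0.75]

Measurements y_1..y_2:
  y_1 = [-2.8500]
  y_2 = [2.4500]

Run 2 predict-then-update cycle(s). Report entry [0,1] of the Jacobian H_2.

step 1: x^-=[0.8694, -3.0900]  P^-=[0.8683 0.2620; 0.2620 0.8200]  H_jac=[0.2708 -0.9626]  S=[0.8669]  K=[-0.0197; -0.8287]  nu=[-6.0600]  x^+=[0.9885, 1.9317]  P^+=[0.8679 0.2479; 0.2479 0.2247]
step 2: x^-=[1.6453, 1.9317]  P^-=[1.2825 0.3143; 0.3143 0.2947]  H_jac=[0.6484 0.7613]  S=[1.2003]  K=[0.8922; 0.3567]  nu=[-0.0874]  x^+=[1.5673, 1.9005]  P^+=[0.3271 -0.0677; -0.0677 0.1420]

H_jac[0,1] = 0.7613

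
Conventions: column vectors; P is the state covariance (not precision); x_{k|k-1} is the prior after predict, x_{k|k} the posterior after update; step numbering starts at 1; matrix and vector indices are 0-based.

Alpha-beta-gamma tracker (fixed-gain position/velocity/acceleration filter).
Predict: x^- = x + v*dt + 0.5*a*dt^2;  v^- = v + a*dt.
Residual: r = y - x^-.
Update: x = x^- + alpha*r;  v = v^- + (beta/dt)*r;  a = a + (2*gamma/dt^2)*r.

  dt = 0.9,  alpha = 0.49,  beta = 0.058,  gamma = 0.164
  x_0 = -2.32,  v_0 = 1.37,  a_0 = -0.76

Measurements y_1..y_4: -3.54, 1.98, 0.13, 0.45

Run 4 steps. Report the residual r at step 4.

step 1: x_pred=-1.3948  r=-2.1452  x^+=-2.4459  v^+=0.5478  a^+=-1.6287
step 2: x_pred=-2.6126  r=4.5926  x^+=-0.3622  v^+=-0.6221  a^+=0.2310
step 3: x_pred=-0.8285  r=0.9585  x^+=-0.3588  v^+=-0.3524  a^+=0.6192
step 4: x_pred=-0.4252  r=0.8752  x^+=0.0036  v^+=0.2613  a^+=0.9736

resid = 0.8752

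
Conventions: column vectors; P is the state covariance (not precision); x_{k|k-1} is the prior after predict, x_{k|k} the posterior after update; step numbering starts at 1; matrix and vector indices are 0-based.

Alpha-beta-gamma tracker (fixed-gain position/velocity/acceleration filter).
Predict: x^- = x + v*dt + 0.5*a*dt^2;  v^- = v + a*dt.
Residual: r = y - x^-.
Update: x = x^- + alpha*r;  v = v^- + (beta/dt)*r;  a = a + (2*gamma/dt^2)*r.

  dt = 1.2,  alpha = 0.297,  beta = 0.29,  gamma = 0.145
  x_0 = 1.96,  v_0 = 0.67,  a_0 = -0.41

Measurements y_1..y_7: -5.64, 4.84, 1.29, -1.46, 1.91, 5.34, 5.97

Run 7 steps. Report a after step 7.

a_post = 1.2031

step 1: x_pred=2.4688  r=-8.1088  x^+=0.0605  v^+=-1.7816  a^+=-2.0430
step 2: x_pred=-3.5484  r=8.3884  x^+=-1.0571  v^+=-2.2060  a^+=-0.3537
step 3: x_pred=-3.9590  r=5.2490  x^+=-2.4000  v^+=-1.3620  a^+=0.7034
step 4: x_pred=-3.5279  r=2.0679  x^+=-2.9138  v^+=-0.0181  a^+=1.1199
step 5: x_pred=-2.1292  r=4.0392  x^+=-0.9296  v^+=2.3019  a^+=1.9333
step 6: x_pred=3.2246  r=2.1154  x^+=3.8529  v^+=5.1330  a^+=2.3593
step 7: x_pred=11.7113  r=-5.7413  x^+=10.0061  v^+=6.5768  a^+=1.2031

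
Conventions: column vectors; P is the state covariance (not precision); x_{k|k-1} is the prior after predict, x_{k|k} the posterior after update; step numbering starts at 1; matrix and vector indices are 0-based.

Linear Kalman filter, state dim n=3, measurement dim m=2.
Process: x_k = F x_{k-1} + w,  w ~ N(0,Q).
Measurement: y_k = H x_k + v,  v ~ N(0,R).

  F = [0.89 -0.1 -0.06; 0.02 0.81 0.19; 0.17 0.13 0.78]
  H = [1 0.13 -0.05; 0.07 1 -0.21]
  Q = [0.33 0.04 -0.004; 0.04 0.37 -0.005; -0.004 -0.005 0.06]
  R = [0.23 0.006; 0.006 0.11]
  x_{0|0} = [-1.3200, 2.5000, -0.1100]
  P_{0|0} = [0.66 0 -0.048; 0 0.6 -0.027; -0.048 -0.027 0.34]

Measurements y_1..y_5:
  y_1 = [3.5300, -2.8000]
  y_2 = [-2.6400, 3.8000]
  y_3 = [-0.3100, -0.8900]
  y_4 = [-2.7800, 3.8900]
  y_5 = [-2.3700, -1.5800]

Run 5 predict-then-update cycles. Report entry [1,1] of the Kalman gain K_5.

K[1,1] = 0.8095

step 1: x^-=[-1.4182, 1.9777, 0.0148]  P^-=[0.8648 -0.0070 0.0416; -0.0070 0.7675 0.0908; 0.0416 0.0908 0.2779]  S=[1.1013 0.1463; 0.1463 0.8537]  K=[0.7936 -0.0835; -0.0371 0.8825; 0.0311 0.0361]  nu=[4.6918, -4.6753]  x^+=[2.6957, -2.3223, -0.0079]  P^+=[0.1846 -0.0146 0.0132; -0.0146 0.1107 0.0611; 0.0132 0.0611 0.2754]
step 2: x^-=[2.6319, -1.8287, 0.1502]  P^-=[0.4802 0.0188 0.0120; 0.0188 0.4711 0.0868; 0.0120 0.0868 0.2500]  S=[0.7214 0.1132; 0.1132 0.5603]  K=[0.6757 -0.0474; -0.0230 0.8152; 0.0052 0.0616]  nu=[-5.0267, 5.4760]  x^+=[-1.0245, 2.7511, 0.4613]  P^+=[0.1569 -0.0108 0.0064; -0.0108 0.1026 0.0584; 0.0064 0.0584 0.2478]
step 3: x^-=[-1.2146, 2.2955, 0.5433]  P^-=[0.4581 0.0210 0.0051; 0.0210 0.4640 0.0802; 0.0051 0.0802 0.2301]  S=[0.7004 0.1147; 0.1147 0.5555]  K=[0.6647 -0.0436; -0.0226 0.8123; -0.0039 0.0588]  nu=[0.6333, -2.9864]  x^+=[-0.6633, -0.1446, 0.3652]  P^+=[0.1542 -0.0108 0.0038; -0.0108 0.1013 0.0541; 0.0038 0.0541 0.2282]
step 4: x^-=[-0.5977, -0.0610, 0.1533]  P^-=[0.4562 0.0212 0.0042; 0.0212 0.4611 0.0742; 0.0042 0.0742 0.2165]  S=[0.6986 0.1149; 0.1149 0.5546]  K=[0.6637 -0.0433; -0.0225 0.8107; -0.0044 0.0532]  nu=[-2.1667, 4.0250]  x^+=[-2.2102, 3.2509, 0.3770]  P^+=[0.1540 -0.0108 0.0035; -0.0108 0.1005 0.0507; 0.0035 0.0507 0.2150]
step 5: x^-=[-2.3148, 2.6607, 0.3410]  P^-=[0.4559 0.0215 0.0049; 0.0215 0.4590 0.0699; 0.0049 0.0699 0.2077]  S=[0.6984 0.1150; 0.1150 0.5539]  K=[0.6636 -0.0432; -0.0221 0.8095; -0.0029 0.0487]  nu=[-0.3840, -4.0070]  x^+=[-2.3966, -0.5745, 0.1469]  P^+=[0.1539 -0.0108 0.0037; -0.0108 0.0998 0.0484; 0.0037 0.0484 0.2064]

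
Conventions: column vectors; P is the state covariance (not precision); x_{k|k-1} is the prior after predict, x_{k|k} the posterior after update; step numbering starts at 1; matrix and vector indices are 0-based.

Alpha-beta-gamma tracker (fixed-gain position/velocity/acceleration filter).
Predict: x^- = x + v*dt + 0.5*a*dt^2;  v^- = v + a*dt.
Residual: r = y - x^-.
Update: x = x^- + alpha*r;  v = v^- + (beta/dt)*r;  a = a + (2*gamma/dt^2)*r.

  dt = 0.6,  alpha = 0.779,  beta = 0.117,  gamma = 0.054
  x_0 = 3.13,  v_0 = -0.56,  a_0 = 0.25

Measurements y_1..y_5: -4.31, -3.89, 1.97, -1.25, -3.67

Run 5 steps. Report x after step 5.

x_post = -3.3863

step 1: x_pred=2.8390  r=-7.1490  x^+=-2.7301  v^+=-1.8041  a^+=-1.8947
step 2: x_pred=-4.1535  r=0.2635  x^+=-3.9482  v^+=-2.8895  a^+=-1.8156
step 3: x_pred=-6.0087  r=7.9787  x^+=0.2067  v^+=-2.4230  a^+=0.5780
step 4: x_pred=-1.1431  r=-0.1069  x^+=-1.2264  v^+=-2.0971  a^+=0.5459
step 5: x_pred=-2.3863  r=-1.2837  x^+=-3.3863  v^+=-2.0198  a^+=0.1608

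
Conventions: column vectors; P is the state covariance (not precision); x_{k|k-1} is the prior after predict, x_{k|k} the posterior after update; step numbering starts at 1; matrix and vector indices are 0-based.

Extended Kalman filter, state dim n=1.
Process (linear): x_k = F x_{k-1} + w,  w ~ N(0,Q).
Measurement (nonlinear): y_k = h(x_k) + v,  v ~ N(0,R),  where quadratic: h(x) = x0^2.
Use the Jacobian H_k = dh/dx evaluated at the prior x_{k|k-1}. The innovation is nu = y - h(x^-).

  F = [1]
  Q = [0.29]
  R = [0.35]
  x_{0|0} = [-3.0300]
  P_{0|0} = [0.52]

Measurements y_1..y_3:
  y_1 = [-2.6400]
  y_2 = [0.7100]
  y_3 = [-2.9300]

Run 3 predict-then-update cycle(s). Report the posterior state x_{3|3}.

x_post = [0.6653]

step 1: x^-=[-3.0300]  P^-=[0.8100]  H_jac=[-6.0600]  S=[30.0961]  K=[-0.1631]  nu=[-11.8209]  x^+=[-1.1020]  P^+=[0.0094]
step 2: x^-=[-1.1020]  P^-=[0.2994]  H_jac=[-2.2041]  S=[1.8046]  K=[-0.3657]  nu=[-0.5045]  x^+=[-0.9175]  P^+=[0.0581]
step 3: x^-=[-0.9175]  P^-=[0.3481]  H_jac=[-1.8351]  S=[1.5222]  K=[-0.4196]  nu=[-3.7719]  x^+=[0.6653]  P^+=[0.0800]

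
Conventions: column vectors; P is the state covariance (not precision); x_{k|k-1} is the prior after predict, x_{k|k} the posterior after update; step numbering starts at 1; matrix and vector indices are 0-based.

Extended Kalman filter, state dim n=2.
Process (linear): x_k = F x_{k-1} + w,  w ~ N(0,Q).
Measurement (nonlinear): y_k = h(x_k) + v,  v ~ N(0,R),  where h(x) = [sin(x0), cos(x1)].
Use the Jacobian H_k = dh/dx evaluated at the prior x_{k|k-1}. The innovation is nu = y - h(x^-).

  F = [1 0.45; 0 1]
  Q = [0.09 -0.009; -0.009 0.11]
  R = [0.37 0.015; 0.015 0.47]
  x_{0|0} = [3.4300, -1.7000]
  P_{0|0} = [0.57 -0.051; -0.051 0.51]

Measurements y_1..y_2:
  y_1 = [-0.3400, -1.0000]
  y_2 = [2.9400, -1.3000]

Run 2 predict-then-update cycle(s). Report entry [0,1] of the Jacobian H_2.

H_jac[0,1] = 0.0000

step 1: x^-=[2.6650, -1.7000]  P^-=[0.7174 0.1695; 0.1695 0.6200]  H_jac=[-0.8886 0.0000; 0.0000 0.9917]  S=[0.9364 -0.1344; -0.1344 1.0797]  K=[-0.6704 0.0723; -0.0806 0.5594]  nu=[-0.7988, -0.8712]  x^+=[3.1375, -2.1230]  P^+=[0.2779 0.0241; 0.0241 0.2639]
step 2: x^-=[2.1822, -2.1230]  P^-=[0.4431 0.1339; 0.1339 0.3739]  H_jac=[-0.5740 0.0000; 0.0000 0.8514]  S=[0.5160 -0.0504; -0.0504 0.7410]  K=[-0.4810 0.1211; -0.1077 0.4223]  nu=[2.1211, -0.7755]  x^+=[1.0679, -2.6788]  P^+=[0.3069 0.0584; 0.0584 0.2312]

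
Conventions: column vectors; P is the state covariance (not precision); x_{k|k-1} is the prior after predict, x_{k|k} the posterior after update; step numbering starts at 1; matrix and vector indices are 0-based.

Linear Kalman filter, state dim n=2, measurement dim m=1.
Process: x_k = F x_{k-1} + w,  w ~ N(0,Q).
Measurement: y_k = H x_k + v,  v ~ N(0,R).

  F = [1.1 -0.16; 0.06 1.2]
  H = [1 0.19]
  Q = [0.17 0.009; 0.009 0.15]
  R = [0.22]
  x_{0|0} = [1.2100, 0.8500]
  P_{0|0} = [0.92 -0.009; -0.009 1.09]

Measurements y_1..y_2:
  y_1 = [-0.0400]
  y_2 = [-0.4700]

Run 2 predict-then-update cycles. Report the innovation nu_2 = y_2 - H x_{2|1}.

innov = [-0.5219]

step 1: x^-=[1.1950, 1.0926]  P^-=[1.3143 -0.1514; -0.1514 1.7216]  S=[1.5389]  K=[0.8353; 0.1142]  nu=[-1.4426]  x^+=[-0.0101, 0.9278]  P^+=[0.2404 -0.2982; -0.2982 1.7015]
step 2: x^-=[-0.1595, 1.1128]  P^-=[0.6094 -0.6925; -0.6925 2.5582]  S=[0.6586]  K=[0.7255; -0.3135]  nu=[-0.5219]  x^+=[-0.5382, 1.2765]  P^+=[0.2627 -0.5427; -0.5427 2.4934]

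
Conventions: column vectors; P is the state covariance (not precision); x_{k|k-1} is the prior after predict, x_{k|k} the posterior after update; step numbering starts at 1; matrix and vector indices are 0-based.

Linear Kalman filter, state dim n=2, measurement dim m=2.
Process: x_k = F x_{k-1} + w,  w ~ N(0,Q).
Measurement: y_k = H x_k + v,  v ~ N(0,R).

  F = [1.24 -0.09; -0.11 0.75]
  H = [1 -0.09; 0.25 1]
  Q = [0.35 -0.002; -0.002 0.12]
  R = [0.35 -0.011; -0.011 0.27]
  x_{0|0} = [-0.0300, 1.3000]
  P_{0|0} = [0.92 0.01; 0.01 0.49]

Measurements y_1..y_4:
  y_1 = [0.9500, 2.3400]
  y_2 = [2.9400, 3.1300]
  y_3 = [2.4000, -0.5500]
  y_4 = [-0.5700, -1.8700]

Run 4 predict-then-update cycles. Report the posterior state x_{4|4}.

x_post = [0.3716, -0.7418]

step 1: x^-=[-0.1542, 0.9783]  P^-=[1.7663 -0.1512; -0.1512 0.4051]  S=[2.1468 0.2464; 0.2464 0.7099]  K=[0.8146 0.1264; -0.1529 0.5704]  nu=[1.1922, 1.4002]  x^+=[0.9940, 1.5948]  P^+=[0.2797 -0.0448; -0.0448 0.1669]
step 2: x^-=[1.0890, 1.0868]  P^-=[0.7914 -0.0935; -0.0935 0.2246]  S=[1.1600 0.0753; 0.0753 0.4974]  K=[0.6826 0.1066; -0.1255 0.4237]  nu=[1.9488, 1.7710]  x^+=[2.6079, 1.5925]  P^+=[0.2344 -0.0373; -0.0373 0.1251]
step 3: x^-=[3.0905, 0.9075]  P^-=[0.7197 -0.0775; -0.0775 0.1994]  S=[1.0853 0.0752; 0.0752 0.4756]  K=[0.6619 0.1107; -0.1154 0.3967]  nu=[-0.6088, -2.2301]  x^+=[2.4407, 0.0931]  P^+=[0.2274 -0.0342; -0.0342 0.1169]
step 4: x^-=[3.0181, -0.1987]  P^-=[0.7082 -0.0731; -0.0731 0.1942]  S=[1.0729 0.0771; 0.0771 0.4719]  K=[0.6581 0.1127; -0.1125 0.3912]  nu=[-3.6060, -2.4259]  x^+=[0.3716, -0.7418]  P^+=[0.2261 -0.0333; -0.0333 0.1152]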